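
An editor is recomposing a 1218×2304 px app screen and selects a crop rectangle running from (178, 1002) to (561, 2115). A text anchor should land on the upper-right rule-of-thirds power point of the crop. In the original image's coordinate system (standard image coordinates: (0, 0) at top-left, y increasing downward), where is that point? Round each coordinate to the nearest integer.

Crop width = 561 − 178 = 383 px; one third is 127.67 px.
Crop height = 2115 − 1002 = 1113 px; one third is 371.00 px.
The upper-right point is two-thirds across and one-third down within the crop:
x = 178 + 2 × 127.67 ≈ 433; y = 1002 + 1 × 371.00 ≈ 1373.

x = 433 px, y = 1373 px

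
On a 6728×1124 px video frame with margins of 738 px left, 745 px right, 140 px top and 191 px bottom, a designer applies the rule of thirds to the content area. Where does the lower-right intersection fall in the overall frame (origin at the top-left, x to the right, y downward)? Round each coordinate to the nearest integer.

(4235, 669)

Content width = 6728 − 738 − 745 = 5245 px; content height = 1124 − 140 − 191 = 793 px.
Lower-right is two-thirds across and two-thirds down within the content area.
x = 738 + 2 × 5245/3 = 738 + 3496.67 ≈ 4235
y = 140 + 2 × 793/3 = 140 + 528.67 ≈ 669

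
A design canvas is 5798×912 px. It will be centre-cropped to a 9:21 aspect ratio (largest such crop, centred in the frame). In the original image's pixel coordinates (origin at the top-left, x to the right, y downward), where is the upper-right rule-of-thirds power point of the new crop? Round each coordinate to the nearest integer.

(2964, 304)

5798/912 > 9/21, so the 9:21 crop keeps the full height 912 and trims width to 912 × 9/21 = 390.86 px.
Left offset = (5798 − 390.86)/2 = 2703.57 px; top offset = 0.
Upper-right is two-thirds across and one-third down within the crop:
x = 2703.57 + 2 × 390.86/3 ≈ 2964; y = 0.00 + 1 × 912.00/3 ≈ 304.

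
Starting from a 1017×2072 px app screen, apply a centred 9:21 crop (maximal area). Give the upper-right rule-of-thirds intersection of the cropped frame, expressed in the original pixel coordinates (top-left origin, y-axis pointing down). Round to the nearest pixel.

1017/2072 > 9/21, so the 9:21 crop keeps the full height 2072 and trims width to 2072 × 9/21 = 888.00 px.
Left offset = (1017 − 888.00)/2 = 64.50 px; top offset = 0.
Upper-right is two-thirds across and one-third down within the crop:
x = 64.50 + 2 × 888.00/3 ≈ 657; y = 0.00 + 1 × 2072.00/3 ≈ 691.

x = 657 px, y = 691 px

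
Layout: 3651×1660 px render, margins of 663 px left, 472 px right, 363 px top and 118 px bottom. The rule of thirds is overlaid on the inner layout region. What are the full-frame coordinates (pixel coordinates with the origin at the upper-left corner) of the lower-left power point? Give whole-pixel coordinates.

Content width = 3651 − 663 − 472 = 2516 px; content height = 1660 − 363 − 118 = 1179 px.
Lower-left is one-third across and two-thirds down within the inner layout region.
x = 663 + 1 × 2516/3 = 663 + 838.67 ≈ 1502
y = 363 + 2 × 1179/3 = 363 + 786.00 ≈ 1149

(1502, 1149)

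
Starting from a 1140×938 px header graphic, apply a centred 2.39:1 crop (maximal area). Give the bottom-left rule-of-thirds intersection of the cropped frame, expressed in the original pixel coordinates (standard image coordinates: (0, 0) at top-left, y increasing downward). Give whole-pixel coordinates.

1140/938 < 2.39/1, so the 2.39:1 crop keeps the full width 1140 and trims height to 1140 × 1/2.39 = 476.99 px.
Top offset = (938 − 476.99)/2 = 230.51 px; left offset = 0.
Bottom-left is one-third across and two-thirds down within the crop:
x = 0.00 + 1 × 1140.00/3 ≈ 380; y = 230.51 + 2 × 476.99/3 ≈ 548.

(380, 548)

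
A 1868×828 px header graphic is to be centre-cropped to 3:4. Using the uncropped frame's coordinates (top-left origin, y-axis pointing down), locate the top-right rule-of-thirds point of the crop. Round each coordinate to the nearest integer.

x = 1038 px, y = 276 px

1868/828 > 3/4, so the 3:4 crop keeps the full height 828 and trims width to 828 × 3/4 = 621.00 px.
Left offset = (1868 − 621.00)/2 = 623.50 px; top offset = 0.
Top-right is two-thirds across and one-third down within the crop:
x = 623.50 + 2 × 621.00/3 ≈ 1038; y = 0.00 + 1 × 828.00/3 ≈ 276.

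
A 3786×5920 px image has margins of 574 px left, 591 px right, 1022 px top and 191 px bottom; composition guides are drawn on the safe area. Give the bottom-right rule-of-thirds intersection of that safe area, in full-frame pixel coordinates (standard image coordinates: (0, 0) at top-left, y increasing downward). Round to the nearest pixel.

(2321, 4160)

Content width = 3786 − 574 − 591 = 2621 px; content height = 5920 − 1022 − 191 = 4707 px.
Bottom-right is two-thirds across and two-thirds down within the safe area.
x = 574 + 2 × 2621/3 = 574 + 1747.33 ≈ 2321
y = 1022 + 2 × 4707/3 = 1022 + 3138.00 ≈ 4160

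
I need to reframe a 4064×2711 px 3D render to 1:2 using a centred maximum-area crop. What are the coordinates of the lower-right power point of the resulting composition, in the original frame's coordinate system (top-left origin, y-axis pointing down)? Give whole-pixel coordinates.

4064/2711 > 1/2, so the 1:2 crop keeps the full height 2711 and trims width to 2711 × 1/2 = 1355.50 px.
Left offset = (4064 − 1355.50)/2 = 1354.25 px; top offset = 0.
Lower-right is two-thirds across and two-thirds down within the crop:
x = 1354.25 + 2 × 1355.50/3 ≈ 2258; y = 0.00 + 2 × 2711.00/3 ≈ 1807.

(2258, 1807)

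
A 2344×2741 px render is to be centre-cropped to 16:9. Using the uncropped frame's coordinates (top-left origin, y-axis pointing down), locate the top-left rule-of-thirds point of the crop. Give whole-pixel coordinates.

x = 781 px, y = 1151 px

2344/2741 < 16/9, so the 16:9 crop keeps the full width 2344 and trims height to 2344 × 9/16 = 1318.50 px.
Top offset = (2741 − 1318.50)/2 = 711.25 px; left offset = 0.
Top-left is one-third across and one-third down within the crop:
x = 0.00 + 1 × 2344.00/3 ≈ 781; y = 711.25 + 1 × 1318.50/3 ≈ 1151.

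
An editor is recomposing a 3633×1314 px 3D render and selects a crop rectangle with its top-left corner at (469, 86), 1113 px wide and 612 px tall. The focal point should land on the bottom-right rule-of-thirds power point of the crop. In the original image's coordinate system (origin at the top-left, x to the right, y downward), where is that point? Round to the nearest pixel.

One third of the crop width 1113 is 371.00 px.
One third of the crop height 612 is 204.00 px.
The bottom-right point is two-thirds across and two-thirds down within the crop:
x = 469 + 2 × 371.00 ≈ 1211; y = 86 + 2 × 204.00 ≈ 494.

x = 1211 px, y = 494 px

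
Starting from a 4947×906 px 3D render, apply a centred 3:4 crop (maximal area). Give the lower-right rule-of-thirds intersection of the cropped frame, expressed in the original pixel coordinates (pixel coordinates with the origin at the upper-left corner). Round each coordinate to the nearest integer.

x = 2587 px, y = 604 px

4947/906 > 3/4, so the 3:4 crop keeps the full height 906 and trims width to 906 × 3/4 = 679.50 px.
Left offset = (4947 − 679.50)/2 = 2133.75 px; top offset = 0.
Lower-right is two-thirds across and two-thirds down within the crop:
x = 2133.75 + 2 × 679.50/3 ≈ 2587; y = 0.00 + 2 × 906.00/3 ≈ 604.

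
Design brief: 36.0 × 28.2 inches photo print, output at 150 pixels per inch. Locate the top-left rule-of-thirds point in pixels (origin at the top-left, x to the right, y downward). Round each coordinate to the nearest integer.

x = 1800 px, y = 1410 px

In pixels the canvas is 36.0 × 150 = 5400 wide and 28.2 × 150 = 4230 tall.
The top-left point is one-third across and one-third down:
x = 1 × 5400/3 ≈ 1800; y = 1 × 4230/3 ≈ 1410.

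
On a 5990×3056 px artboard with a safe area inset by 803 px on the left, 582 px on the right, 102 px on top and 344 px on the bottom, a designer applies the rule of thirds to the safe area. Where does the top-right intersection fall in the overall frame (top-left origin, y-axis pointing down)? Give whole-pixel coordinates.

(3873, 972)

Content width = 5990 − 803 − 582 = 4605 px; content height = 3056 − 102 − 344 = 2610 px.
Top-right is two-thirds across and one-third down within the safe area.
x = 803 + 2 × 4605/3 = 803 + 3070.00 ≈ 3873
y = 102 + 1 × 2610/3 = 102 + 870.00 ≈ 972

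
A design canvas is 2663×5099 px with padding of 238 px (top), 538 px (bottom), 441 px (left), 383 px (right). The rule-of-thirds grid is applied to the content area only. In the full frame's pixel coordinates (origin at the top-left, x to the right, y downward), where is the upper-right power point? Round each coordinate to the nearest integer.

Content width = 2663 − 441 − 383 = 1839 px; content height = 5099 − 238 − 538 = 4323 px.
Upper-right is two-thirds across and one-third down within the content area.
x = 441 + 2 × 1839/3 = 441 + 1226.00 ≈ 1667
y = 238 + 1 × 4323/3 = 238 + 1441.00 ≈ 1679

(1667, 1679)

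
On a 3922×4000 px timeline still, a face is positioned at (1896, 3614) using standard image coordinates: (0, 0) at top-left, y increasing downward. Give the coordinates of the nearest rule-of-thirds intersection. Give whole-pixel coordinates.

Third lines: x ∈ {1307, 2615}, y ∈ {1333, 2667}.
1896 is closer to x = 1307; 3614 is closer to y = 2667.
So the nearest intersection is the lower-left power point.

(1307, 2667)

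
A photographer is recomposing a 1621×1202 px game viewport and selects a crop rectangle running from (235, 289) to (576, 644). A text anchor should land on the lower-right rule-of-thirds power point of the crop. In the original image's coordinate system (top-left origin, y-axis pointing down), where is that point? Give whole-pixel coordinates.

Crop width = 576 − 235 = 341 px; one third is 113.67 px.
Crop height = 644 − 289 = 355 px; one third is 118.33 px.
The lower-right point is two-thirds across and two-thirds down within the crop:
x = 235 + 2 × 113.67 ≈ 462; y = 289 + 2 × 118.33 ≈ 526.

(462, 526)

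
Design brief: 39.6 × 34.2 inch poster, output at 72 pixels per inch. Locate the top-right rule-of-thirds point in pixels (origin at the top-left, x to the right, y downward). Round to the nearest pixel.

In pixels the canvas is 39.6 × 72 = 2851.2 wide and 34.2 × 72 = 2462.4 tall.
The top-right point is two-thirds across and one-third down:
x = 2 × 2851.2/3 ≈ 1901; y = 1 × 2462.4/3 ≈ 821.

x = 1901 px, y = 821 px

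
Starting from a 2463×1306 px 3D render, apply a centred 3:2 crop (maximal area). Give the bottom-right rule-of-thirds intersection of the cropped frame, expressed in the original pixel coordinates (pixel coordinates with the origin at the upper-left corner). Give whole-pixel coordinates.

(1558, 871)

2463/1306 > 3/2, so the 3:2 crop keeps the full height 1306 and trims width to 1306 × 3/2 = 1959.00 px.
Left offset = (2463 − 1959.00)/2 = 252.00 px; top offset = 0.
Bottom-right is two-thirds across and two-thirds down within the crop:
x = 252.00 + 2 × 1959.00/3 ≈ 1558; y = 0.00 + 2 × 1306.00/3 ≈ 871.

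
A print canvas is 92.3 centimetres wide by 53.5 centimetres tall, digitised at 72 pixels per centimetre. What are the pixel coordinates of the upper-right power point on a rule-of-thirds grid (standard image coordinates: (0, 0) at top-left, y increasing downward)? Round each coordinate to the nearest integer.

In pixels the canvas is 92.3 × 72 = 6645.6 wide and 53.5 × 72 = 3852 tall.
The upper-right point is two-thirds across and one-third down:
x = 2 × 6645.6/3 ≈ 4430; y = 1 × 3852/3 ≈ 1284.

(4430, 1284)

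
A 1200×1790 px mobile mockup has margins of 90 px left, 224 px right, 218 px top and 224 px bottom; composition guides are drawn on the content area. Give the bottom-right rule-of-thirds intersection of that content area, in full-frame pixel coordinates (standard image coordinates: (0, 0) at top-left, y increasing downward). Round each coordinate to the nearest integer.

Content width = 1200 − 90 − 224 = 886 px; content height = 1790 − 218 − 224 = 1348 px.
Bottom-right is two-thirds across and two-thirds down within the content area.
x = 90 + 2 × 886/3 = 90 + 590.67 ≈ 681
y = 218 + 2 × 1348/3 = 218 + 898.67 ≈ 1117

(681, 1117)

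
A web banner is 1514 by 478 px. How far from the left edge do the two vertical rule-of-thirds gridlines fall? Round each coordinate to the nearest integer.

x = 505 px and x = 1009 px

1514 / 3 = 504.67, so the vertical lines sit at one and two thirds of 1514.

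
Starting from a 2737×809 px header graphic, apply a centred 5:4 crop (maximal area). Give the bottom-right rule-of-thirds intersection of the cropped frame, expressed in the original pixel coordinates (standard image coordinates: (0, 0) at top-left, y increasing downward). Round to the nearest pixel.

2737/809 > 5/4, so the 5:4 crop keeps the full height 809 and trims width to 809 × 5/4 = 1011.25 px.
Left offset = (2737 − 1011.25)/2 = 862.88 px; top offset = 0.
Bottom-right is two-thirds across and two-thirds down within the crop:
x = 862.88 + 2 × 1011.25/3 ≈ 1537; y = 0.00 + 2 × 809.00/3 ≈ 539.

x = 1537 px, y = 539 px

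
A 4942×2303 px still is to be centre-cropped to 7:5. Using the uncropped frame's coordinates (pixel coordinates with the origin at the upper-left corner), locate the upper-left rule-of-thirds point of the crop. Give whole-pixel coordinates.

4942/2303 > 7/5, so the 7:5 crop keeps the full height 2303 and trims width to 2303 × 7/5 = 3224.20 px.
Left offset = (4942 − 3224.20)/2 = 858.90 px; top offset = 0.
Upper-left is one-third across and one-third down within the crop:
x = 858.90 + 1 × 3224.20/3 ≈ 1934; y = 0.00 + 1 × 2303.00/3 ≈ 768.

x = 1934 px, y = 768 px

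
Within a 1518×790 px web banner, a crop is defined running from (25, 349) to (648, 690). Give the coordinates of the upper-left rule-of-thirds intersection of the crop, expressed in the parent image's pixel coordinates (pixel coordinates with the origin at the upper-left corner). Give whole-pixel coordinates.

x = 233 px, y = 463 px

Crop width = 648 − 25 = 623 px; one third is 207.67 px.
Crop height = 690 − 349 = 341 px; one third is 113.67 px.
The upper-left point is one-third across and one-third down within the crop:
x = 25 + 1 × 207.67 ≈ 233; y = 349 + 1 × 113.67 ≈ 463.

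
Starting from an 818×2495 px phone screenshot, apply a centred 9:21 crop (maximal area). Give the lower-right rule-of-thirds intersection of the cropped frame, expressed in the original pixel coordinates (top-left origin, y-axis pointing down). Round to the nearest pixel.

x = 545 px, y = 1566 px

818/2495 < 9/21, so the 9:21 crop keeps the full width 818 and trims height to 818 × 21/9 = 1908.67 px.
Top offset = (2495 − 1908.67)/2 = 293.17 px; left offset = 0.
Lower-right is two-thirds across and two-thirds down within the crop:
x = 0.00 + 2 × 818.00/3 ≈ 545; y = 293.17 + 2 × 1908.67/3 ≈ 1566.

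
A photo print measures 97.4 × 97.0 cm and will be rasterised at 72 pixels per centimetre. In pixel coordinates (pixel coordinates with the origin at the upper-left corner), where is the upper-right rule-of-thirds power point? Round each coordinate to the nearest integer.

In pixels the canvas is 97.4 × 72 = 7012.8 wide and 97.0 × 72 = 6984 tall.
The upper-right point is two-thirds across and one-third down:
x = 2 × 7012.8/3 ≈ 4675; y = 1 × 6984/3 ≈ 2328.

(4675, 2328)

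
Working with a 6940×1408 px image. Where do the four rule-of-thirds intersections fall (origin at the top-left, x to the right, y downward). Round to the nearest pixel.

One third of 6940 is 2313.33; one third of 1408 is 469.33.
Vertical third lines at x = 2313 and x = 4627; horizontal third lines at y = 469 and y = 939.

(2313, 469), (4627, 469), (2313, 939), (4627, 939)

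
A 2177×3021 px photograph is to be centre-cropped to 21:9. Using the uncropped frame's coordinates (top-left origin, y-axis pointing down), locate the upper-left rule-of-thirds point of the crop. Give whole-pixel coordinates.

(726, 1355)

2177/3021 < 21/9, so the 21:9 crop keeps the full width 2177 and trims height to 2177 × 9/21 = 933.00 px.
Top offset = (3021 − 933.00)/2 = 1044.00 px; left offset = 0.
Upper-left is one-third across and one-third down within the crop:
x = 0.00 + 1 × 2177.00/3 ≈ 726; y = 1044.00 + 1 × 933.00/3 ≈ 1355.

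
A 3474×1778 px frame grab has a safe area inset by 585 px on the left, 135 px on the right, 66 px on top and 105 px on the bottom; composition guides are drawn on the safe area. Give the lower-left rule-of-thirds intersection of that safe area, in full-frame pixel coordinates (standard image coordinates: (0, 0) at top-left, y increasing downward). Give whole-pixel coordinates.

x = 1503 px, y = 1137 px

Content width = 3474 − 585 − 135 = 2754 px; content height = 1778 − 66 − 105 = 1607 px.
Lower-left is one-third across and two-thirds down within the safe area.
x = 585 + 1 × 2754/3 = 585 + 918.00 ≈ 1503
y = 66 + 2 × 1607/3 = 66 + 1071.33 ≈ 1137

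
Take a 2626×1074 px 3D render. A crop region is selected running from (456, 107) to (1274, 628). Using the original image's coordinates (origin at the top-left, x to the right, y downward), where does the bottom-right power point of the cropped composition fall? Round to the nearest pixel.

Crop width = 1274 − 456 = 818 px; one third is 272.67 px.
Crop height = 628 − 107 = 521 px; one third is 173.67 px.
The bottom-right point is two-thirds across and two-thirds down within the crop:
x = 456 + 2 × 272.67 ≈ 1001; y = 107 + 2 × 173.67 ≈ 454.

x = 1001 px, y = 454 px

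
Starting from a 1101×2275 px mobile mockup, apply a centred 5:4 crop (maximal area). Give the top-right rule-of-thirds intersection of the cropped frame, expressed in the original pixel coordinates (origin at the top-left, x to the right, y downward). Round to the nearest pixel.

1101/2275 < 5/4, so the 5:4 crop keeps the full width 1101 and trims height to 1101 × 4/5 = 880.80 px.
Top offset = (2275 − 880.80)/2 = 697.10 px; left offset = 0.
Top-right is two-thirds across and one-third down within the crop:
x = 0.00 + 2 × 1101.00/3 ≈ 734; y = 697.10 + 1 × 880.80/3 ≈ 991.

(734, 991)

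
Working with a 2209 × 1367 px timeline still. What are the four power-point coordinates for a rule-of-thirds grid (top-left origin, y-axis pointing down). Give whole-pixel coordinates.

(736, 456), (1473, 456), (736, 911), (1473, 911)

One third of 2209 is 736.33; one third of 1367 is 455.67.
Vertical third lines at x = 736 and x = 1473; horizontal third lines at y = 456 and y = 911.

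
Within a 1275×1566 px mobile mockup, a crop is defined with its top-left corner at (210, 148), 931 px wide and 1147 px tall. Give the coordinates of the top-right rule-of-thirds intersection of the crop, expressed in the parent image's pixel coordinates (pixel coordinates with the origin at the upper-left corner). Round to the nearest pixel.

One third of the crop width 931 is 310.33 px.
One third of the crop height 1147 is 382.33 px.
The top-right point is two-thirds across and one-third down within the crop:
x = 210 + 2 × 310.33 ≈ 831; y = 148 + 1 × 382.33 ≈ 530.

(831, 530)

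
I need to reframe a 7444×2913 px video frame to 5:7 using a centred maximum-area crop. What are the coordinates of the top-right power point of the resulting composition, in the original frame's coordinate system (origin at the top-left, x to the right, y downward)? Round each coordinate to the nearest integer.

7444/2913 > 5/7, so the 5:7 crop keeps the full height 2913 and trims width to 2913 × 5/7 = 2080.71 px.
Left offset = (7444 − 2080.71)/2 = 2681.64 px; top offset = 0.
Top-right is two-thirds across and one-third down within the crop:
x = 2681.64 + 2 × 2080.71/3 ≈ 4069; y = 0.00 + 1 × 2913.00/3 ≈ 971.

x = 4069 px, y = 971 px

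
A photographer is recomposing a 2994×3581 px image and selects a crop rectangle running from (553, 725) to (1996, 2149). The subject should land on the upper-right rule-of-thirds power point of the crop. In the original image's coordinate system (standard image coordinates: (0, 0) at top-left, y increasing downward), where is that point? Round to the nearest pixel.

Crop width = 1996 − 553 = 1443 px; one third is 481.00 px.
Crop height = 2149 − 725 = 1424 px; one third is 474.67 px.
The upper-right point is two-thirds across and one-third down within the crop:
x = 553 + 2 × 481.00 ≈ 1515; y = 725 + 1 × 474.67 ≈ 1200.

x = 1515 px, y = 1200 px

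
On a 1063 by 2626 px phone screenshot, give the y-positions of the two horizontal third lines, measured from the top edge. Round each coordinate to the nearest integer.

875 px and 1751 px

2626 / 3 = 875.33, so the horizontal lines sit at one and two thirds of 2626.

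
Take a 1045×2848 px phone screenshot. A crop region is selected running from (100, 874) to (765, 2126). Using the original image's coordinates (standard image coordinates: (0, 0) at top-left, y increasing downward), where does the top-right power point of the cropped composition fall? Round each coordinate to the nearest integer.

Crop width = 765 − 100 = 665 px; one third is 221.67 px.
Crop height = 2126 − 874 = 1252 px; one third is 417.33 px.
The top-right point is two-thirds across and one-third down within the crop:
x = 100 + 2 × 221.67 ≈ 543; y = 874 + 1 × 417.33 ≈ 1291.

x = 543 px, y = 1291 px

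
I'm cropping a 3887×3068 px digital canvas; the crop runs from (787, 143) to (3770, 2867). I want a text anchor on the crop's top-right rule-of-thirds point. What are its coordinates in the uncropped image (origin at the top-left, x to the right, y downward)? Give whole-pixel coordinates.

Crop width = 3770 − 787 = 2983 px; one third is 994.33 px.
Crop height = 2867 − 143 = 2724 px; one third is 908.00 px.
The top-right point is two-thirds across and one-third down within the crop:
x = 787 + 2 × 994.33 ≈ 2776; y = 143 + 1 × 908.00 ≈ 1051.

x = 2776 px, y = 1051 px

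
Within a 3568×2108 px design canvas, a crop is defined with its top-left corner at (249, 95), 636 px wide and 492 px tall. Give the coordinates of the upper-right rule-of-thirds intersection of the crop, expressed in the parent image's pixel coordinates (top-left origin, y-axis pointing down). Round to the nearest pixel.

One third of the crop width 636 is 212.00 px.
One third of the crop height 492 is 164.00 px.
The upper-right point is two-thirds across and one-third down within the crop:
x = 249 + 2 × 212.00 ≈ 673; y = 95 + 1 × 164.00 ≈ 259.

(673, 259)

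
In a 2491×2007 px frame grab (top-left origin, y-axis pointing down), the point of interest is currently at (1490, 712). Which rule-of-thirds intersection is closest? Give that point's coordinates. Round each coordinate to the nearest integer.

Third lines: x ∈ {830, 1661}, y ∈ {669, 1338}.
1490 is closer to x = 1661; 712 is closer to y = 669.
So the nearest intersection is the upper-right power point.

x = 1661 px, y = 669 px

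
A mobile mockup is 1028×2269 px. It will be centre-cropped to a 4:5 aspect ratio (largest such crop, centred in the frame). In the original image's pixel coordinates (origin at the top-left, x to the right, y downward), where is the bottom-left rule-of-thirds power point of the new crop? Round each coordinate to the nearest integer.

1028/2269 < 4/5, so the 4:5 crop keeps the full width 1028 and trims height to 1028 × 5/4 = 1285.00 px.
Top offset = (2269 − 1285.00)/2 = 492.00 px; left offset = 0.
Bottom-left is one-third across and two-thirds down within the crop:
x = 0.00 + 1 × 1028.00/3 ≈ 343; y = 492.00 + 2 × 1285.00/3 ≈ 1349.

x = 343 px, y = 1349 px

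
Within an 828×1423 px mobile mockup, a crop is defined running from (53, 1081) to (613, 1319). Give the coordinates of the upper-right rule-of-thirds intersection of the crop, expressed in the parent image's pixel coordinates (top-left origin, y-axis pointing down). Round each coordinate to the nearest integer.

x = 426 px, y = 1160 px

Crop width = 613 − 53 = 560 px; one third is 186.67 px.
Crop height = 1319 − 1081 = 238 px; one third is 79.33 px.
The upper-right point is two-thirds across and one-third down within the crop:
x = 53 + 2 × 186.67 ≈ 426; y = 1081 + 1 × 79.33 ≈ 1160.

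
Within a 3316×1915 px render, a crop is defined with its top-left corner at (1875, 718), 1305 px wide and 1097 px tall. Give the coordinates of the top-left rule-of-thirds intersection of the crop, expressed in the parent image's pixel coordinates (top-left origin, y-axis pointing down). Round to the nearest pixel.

x = 2310 px, y = 1084 px

One third of the crop width 1305 is 435.00 px.
One third of the crop height 1097 is 365.67 px.
The top-left point is one-third across and one-third down within the crop:
x = 1875 + 1 × 435.00 ≈ 2310; y = 718 + 1 × 365.67 ≈ 1084.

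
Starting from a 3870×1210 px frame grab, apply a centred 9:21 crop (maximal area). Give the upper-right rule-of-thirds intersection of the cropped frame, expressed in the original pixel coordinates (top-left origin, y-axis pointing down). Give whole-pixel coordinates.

3870/1210 > 9/21, so the 9:21 crop keeps the full height 1210 and trims width to 1210 × 9/21 = 518.57 px.
Left offset = (3870 − 518.57)/2 = 1675.71 px; top offset = 0.
Upper-right is two-thirds across and one-third down within the crop:
x = 1675.71 + 2 × 518.57/3 ≈ 2021; y = 0.00 + 1 × 1210.00/3 ≈ 403.

x = 2021 px, y = 403 px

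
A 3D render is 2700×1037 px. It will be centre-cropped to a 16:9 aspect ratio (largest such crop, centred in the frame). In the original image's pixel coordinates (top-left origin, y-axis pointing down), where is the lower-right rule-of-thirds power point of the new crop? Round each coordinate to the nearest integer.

2700/1037 > 16/9, so the 16:9 crop keeps the full height 1037 and trims width to 1037 × 16/9 = 1843.56 px.
Left offset = (2700 − 1843.56)/2 = 428.22 px; top offset = 0.
Lower-right is two-thirds across and two-thirds down within the crop:
x = 428.22 + 2 × 1843.56/3 ≈ 1657; y = 0.00 + 2 × 1037.00/3 ≈ 691.

(1657, 691)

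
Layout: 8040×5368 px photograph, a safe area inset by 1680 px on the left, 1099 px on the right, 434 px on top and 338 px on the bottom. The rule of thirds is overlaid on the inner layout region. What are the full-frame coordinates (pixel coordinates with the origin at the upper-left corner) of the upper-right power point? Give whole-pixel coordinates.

(5187, 1966)

Content width = 8040 − 1680 − 1099 = 5261 px; content height = 5368 − 434 − 338 = 4596 px.
Upper-right is two-thirds across and one-third down within the inner layout region.
x = 1680 + 2 × 5261/3 = 1680 + 3507.33 ≈ 5187
y = 434 + 1 × 4596/3 = 434 + 1532.00 ≈ 1966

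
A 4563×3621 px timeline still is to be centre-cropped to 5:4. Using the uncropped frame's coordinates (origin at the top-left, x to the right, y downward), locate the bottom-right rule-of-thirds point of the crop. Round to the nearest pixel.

(3036, 2414)

4563/3621 > 5/4, so the 5:4 crop keeps the full height 3621 and trims width to 3621 × 5/4 = 4526.25 px.
Left offset = (4563 − 4526.25)/2 = 18.38 px; top offset = 0.
Bottom-right is two-thirds across and two-thirds down within the crop:
x = 18.38 + 2 × 4526.25/3 ≈ 3036; y = 0.00 + 2 × 3621.00/3 ≈ 2414.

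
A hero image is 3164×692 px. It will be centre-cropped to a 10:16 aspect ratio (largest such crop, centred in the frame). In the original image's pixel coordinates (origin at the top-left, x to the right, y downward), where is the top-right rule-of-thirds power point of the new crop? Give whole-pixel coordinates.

3164/692 > 10/16, so the 10:16 crop keeps the full height 692 and trims width to 692 × 10/16 = 432.50 px.
Left offset = (3164 − 432.50)/2 = 1365.75 px; top offset = 0.
Top-right is two-thirds across and one-third down within the crop:
x = 1365.75 + 2 × 432.50/3 ≈ 1654; y = 0.00 + 1 × 692.00/3 ≈ 231.

(1654, 231)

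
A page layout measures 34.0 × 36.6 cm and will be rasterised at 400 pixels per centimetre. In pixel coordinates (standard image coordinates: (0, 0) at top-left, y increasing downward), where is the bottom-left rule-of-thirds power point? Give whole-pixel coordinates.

x = 4533 px, y = 9760 px

In pixels the canvas is 34.0 × 400 = 13600 wide and 36.6 × 400 = 14640 tall.
The bottom-left point is one-third across and two-thirds down:
x = 1 × 13600/3 ≈ 4533; y = 2 × 14640/3 ≈ 9760.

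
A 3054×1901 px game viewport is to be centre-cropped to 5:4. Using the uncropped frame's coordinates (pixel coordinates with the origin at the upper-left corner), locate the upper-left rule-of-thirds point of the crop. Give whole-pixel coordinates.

3054/1901 > 5/4, so the 5:4 crop keeps the full height 1901 and trims width to 1901 × 5/4 = 2376.25 px.
Left offset = (3054 − 2376.25)/2 = 338.88 px; top offset = 0.
Upper-left is one-third across and one-third down within the crop:
x = 338.88 + 1 × 2376.25/3 ≈ 1131; y = 0.00 + 1 × 1901.00/3 ≈ 634.

x = 1131 px, y = 634 px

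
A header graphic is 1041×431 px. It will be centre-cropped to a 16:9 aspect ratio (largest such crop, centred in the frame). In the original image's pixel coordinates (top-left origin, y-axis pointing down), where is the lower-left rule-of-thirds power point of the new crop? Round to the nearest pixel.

1041/431 > 16/9, so the 16:9 crop keeps the full height 431 and trims width to 431 × 16/9 = 766.22 px.
Left offset = (1041 − 766.22)/2 = 137.39 px; top offset = 0.
Lower-left is one-third across and two-thirds down within the crop:
x = 137.39 + 1 × 766.22/3 ≈ 393; y = 0.00 + 2 × 431.00/3 ≈ 287.

x = 393 px, y = 287 px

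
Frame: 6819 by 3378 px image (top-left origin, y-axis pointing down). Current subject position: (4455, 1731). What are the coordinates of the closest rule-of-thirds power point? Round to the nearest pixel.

Third lines: x ∈ {2273, 4546}, y ∈ {1126, 2252}.
4455 is closer to x = 4546; 1731 is closer to y = 2252.
So the nearest intersection is the lower-right power point.

(4546, 2252)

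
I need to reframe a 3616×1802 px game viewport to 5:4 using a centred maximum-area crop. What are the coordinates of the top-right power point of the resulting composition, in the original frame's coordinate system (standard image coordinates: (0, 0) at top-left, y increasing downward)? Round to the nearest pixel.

3616/1802 > 5/4, so the 5:4 crop keeps the full height 1802 and trims width to 1802 × 5/4 = 2252.50 px.
Left offset = (3616 − 2252.50)/2 = 681.75 px; top offset = 0.
Top-right is two-thirds across and one-third down within the crop:
x = 681.75 + 2 × 2252.50/3 ≈ 2183; y = 0.00 + 1 × 1802.00/3 ≈ 601.

(2183, 601)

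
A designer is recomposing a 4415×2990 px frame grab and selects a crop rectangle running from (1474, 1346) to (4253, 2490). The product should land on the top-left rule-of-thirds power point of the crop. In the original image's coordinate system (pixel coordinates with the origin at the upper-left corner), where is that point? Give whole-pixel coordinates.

x = 2400 px, y = 1727 px

Crop width = 4253 − 1474 = 2779 px; one third is 926.33 px.
Crop height = 2490 − 1346 = 1144 px; one third is 381.33 px.
The top-left point is one-third across and one-third down within the crop:
x = 1474 + 1 × 926.33 ≈ 2400; y = 1346 + 1 × 381.33 ≈ 1727.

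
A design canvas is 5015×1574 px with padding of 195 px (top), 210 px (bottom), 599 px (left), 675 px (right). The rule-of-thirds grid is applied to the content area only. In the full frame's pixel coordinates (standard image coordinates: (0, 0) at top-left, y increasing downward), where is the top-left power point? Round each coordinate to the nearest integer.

Content width = 5015 − 599 − 675 = 3741 px; content height = 1574 − 195 − 210 = 1169 px.
Top-left is one-third across and one-third down within the content area.
x = 599 + 1 × 3741/3 = 599 + 1247.00 ≈ 1846
y = 195 + 1 × 1169/3 = 195 + 389.67 ≈ 585

(1846, 585)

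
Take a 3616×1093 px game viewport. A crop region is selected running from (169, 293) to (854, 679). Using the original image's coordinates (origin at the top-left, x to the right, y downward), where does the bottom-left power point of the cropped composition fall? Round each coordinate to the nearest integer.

(397, 550)

Crop width = 854 − 169 = 685 px; one third is 228.33 px.
Crop height = 679 − 293 = 386 px; one third is 128.67 px.
The bottom-left point is one-third across and two-thirds down within the crop:
x = 169 + 1 × 228.33 ≈ 397; y = 293 + 2 × 128.67 ≈ 550.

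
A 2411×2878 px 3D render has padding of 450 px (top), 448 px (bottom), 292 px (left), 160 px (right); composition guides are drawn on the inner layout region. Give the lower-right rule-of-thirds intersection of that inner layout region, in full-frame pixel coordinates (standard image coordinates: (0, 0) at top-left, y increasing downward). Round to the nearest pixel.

x = 1598 px, y = 1770 px

Content width = 2411 − 292 − 160 = 1959 px; content height = 2878 − 450 − 448 = 1980 px.
Lower-right is two-thirds across and two-thirds down within the inner layout region.
x = 292 + 2 × 1959/3 = 292 + 1306.00 ≈ 1598
y = 450 + 2 × 1980/3 = 450 + 1320.00 ≈ 1770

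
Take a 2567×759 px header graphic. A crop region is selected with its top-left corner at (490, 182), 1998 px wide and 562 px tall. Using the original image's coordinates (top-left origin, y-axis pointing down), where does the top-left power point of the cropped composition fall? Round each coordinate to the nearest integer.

One third of the crop width 1998 is 666.00 px.
One third of the crop height 562 is 187.33 px.
The top-left point is one-third across and one-third down within the crop:
x = 490 + 1 × 666.00 ≈ 1156; y = 182 + 1 × 187.33 ≈ 369.

x = 1156 px, y = 369 px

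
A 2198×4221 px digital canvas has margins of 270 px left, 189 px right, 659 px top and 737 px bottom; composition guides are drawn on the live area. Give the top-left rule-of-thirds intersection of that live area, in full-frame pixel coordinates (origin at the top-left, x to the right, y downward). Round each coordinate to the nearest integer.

(850, 1601)

Content width = 2198 − 270 − 189 = 1739 px; content height = 4221 − 659 − 737 = 2825 px.
Top-left is one-third across and one-third down within the live area.
x = 270 + 1 × 1739/3 = 270 + 579.67 ≈ 850
y = 659 + 1 × 2825/3 = 659 + 941.67 ≈ 1601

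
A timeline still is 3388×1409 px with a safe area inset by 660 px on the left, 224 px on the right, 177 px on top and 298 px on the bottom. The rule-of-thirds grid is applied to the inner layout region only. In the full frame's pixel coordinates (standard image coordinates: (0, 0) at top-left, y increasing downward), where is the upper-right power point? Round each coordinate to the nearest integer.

Content width = 3388 − 660 − 224 = 2504 px; content height = 1409 − 177 − 298 = 934 px.
Upper-right is two-thirds across and one-third down within the inner layout region.
x = 660 + 2 × 2504/3 = 660 + 1669.33 ≈ 2329
y = 177 + 1 × 934/3 = 177 + 311.33 ≈ 488

(2329, 488)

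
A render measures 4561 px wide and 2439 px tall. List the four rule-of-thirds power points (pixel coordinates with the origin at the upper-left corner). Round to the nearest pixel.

(1520, 813), (3041, 813), (1520, 1626), (3041, 1626)

One third of 4561 is 1520.33; one third of 2439 is 813.
Vertical third lines at x = 1520 and x = 3041; horizontal third lines at y = 813 and y = 1626.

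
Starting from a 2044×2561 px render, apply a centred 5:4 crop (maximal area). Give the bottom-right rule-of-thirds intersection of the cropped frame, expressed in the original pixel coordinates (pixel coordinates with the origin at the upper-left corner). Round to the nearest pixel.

2044/2561 < 5/4, so the 5:4 crop keeps the full width 2044 and trims height to 2044 × 4/5 = 1635.20 px.
Top offset = (2561 − 1635.20)/2 = 462.90 px; left offset = 0.
Bottom-right is two-thirds across and two-thirds down within the crop:
x = 0.00 + 2 × 2044.00/3 ≈ 1363; y = 462.90 + 2 × 1635.20/3 ≈ 1553.

(1363, 1553)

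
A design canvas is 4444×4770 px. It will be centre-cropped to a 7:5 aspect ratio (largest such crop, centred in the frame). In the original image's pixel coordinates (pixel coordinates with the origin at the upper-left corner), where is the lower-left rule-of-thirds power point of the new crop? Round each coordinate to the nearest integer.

(1481, 2914)

4444/4770 < 7/5, so the 7:5 crop keeps the full width 4444 and trims height to 4444 × 5/7 = 3174.29 px.
Top offset = (4770 − 3174.29)/2 = 797.86 px; left offset = 0.
Lower-left is one-third across and two-thirds down within the crop:
x = 0.00 + 1 × 4444.00/3 ≈ 1481; y = 797.86 + 2 × 3174.29/3 ≈ 2914.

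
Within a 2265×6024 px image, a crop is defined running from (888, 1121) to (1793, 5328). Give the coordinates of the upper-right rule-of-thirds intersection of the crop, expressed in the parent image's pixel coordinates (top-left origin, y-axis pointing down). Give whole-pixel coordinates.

(1491, 2523)

Crop width = 1793 − 888 = 905 px; one third is 301.67 px.
Crop height = 5328 − 1121 = 4207 px; one third is 1402.33 px.
The upper-right point is two-thirds across and one-third down within the crop:
x = 888 + 2 × 301.67 ≈ 1491; y = 1121 + 1 × 1402.33 ≈ 2523.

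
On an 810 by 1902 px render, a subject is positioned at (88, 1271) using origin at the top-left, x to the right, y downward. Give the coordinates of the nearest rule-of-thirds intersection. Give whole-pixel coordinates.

Third lines: x ∈ {270, 540}, y ∈ {634, 1268}.
88 is closer to x = 270; 1271 is closer to y = 1268.
So the nearest intersection is the lower-left power point.

(270, 1268)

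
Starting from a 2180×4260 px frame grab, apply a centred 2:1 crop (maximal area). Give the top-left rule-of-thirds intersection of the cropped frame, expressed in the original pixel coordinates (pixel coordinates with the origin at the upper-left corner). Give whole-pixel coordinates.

2180/4260 < 2/1, so the 2:1 crop keeps the full width 2180 and trims height to 2180 × 1/2 = 1090.00 px.
Top offset = (4260 − 1090.00)/2 = 1585.00 px; left offset = 0.
Top-left is one-third across and one-third down within the crop:
x = 0.00 + 1 × 2180.00/3 ≈ 727; y = 1585.00 + 1 × 1090.00/3 ≈ 1948.

(727, 1948)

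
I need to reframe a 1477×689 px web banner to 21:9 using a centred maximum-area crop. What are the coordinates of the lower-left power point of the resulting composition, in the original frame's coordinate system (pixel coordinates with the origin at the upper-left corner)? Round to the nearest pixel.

1477/689 < 21/9, so the 21:9 crop keeps the full width 1477 and trims height to 1477 × 9/21 = 633.00 px.
Top offset = (689 − 633.00)/2 = 28.00 px; left offset = 0.
Lower-left is one-third across and two-thirds down within the crop:
x = 0.00 + 1 × 1477.00/3 ≈ 492; y = 28.00 + 2 × 633.00/3 ≈ 450.

x = 492 px, y = 450 px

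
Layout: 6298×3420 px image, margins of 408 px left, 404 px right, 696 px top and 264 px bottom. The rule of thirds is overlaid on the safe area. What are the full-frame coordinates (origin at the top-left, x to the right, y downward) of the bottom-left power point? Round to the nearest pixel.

(2237, 2336)

Content width = 6298 − 408 − 404 = 5486 px; content height = 3420 − 696 − 264 = 2460 px.
Bottom-left is one-third across and two-thirds down within the safe area.
x = 408 + 1 × 5486/3 = 408 + 1828.67 ≈ 2237
y = 696 + 2 × 2460/3 = 696 + 1640.00 ≈ 2336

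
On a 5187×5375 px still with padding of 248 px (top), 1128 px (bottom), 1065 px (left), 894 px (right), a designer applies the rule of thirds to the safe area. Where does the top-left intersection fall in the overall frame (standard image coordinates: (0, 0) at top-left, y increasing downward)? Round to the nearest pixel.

(2141, 1581)

Content width = 5187 − 1065 − 894 = 3228 px; content height = 5375 − 248 − 1128 = 3999 px.
Top-left is one-third across and one-third down within the safe area.
x = 1065 + 1 × 3228/3 = 1065 + 1076.00 ≈ 2141
y = 248 + 1 × 3999/3 = 248 + 1333.00 ≈ 1581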